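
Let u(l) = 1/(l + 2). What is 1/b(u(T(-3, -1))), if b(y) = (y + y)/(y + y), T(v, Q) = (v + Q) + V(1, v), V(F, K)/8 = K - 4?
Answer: 1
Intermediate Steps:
V(F, K) = -32 + 8*K (V(F, K) = 8*(K - 4) = 8*(-4 + K) = -32 + 8*K)
T(v, Q) = -32 + Q + 9*v (T(v, Q) = (v + Q) + (-32 + 8*v) = (Q + v) + (-32 + 8*v) = -32 + Q + 9*v)
u(l) = 1/(2 + l)
b(y) = 1 (b(y) = (2*y)/((2*y)) = (2*y)*(1/(2*y)) = 1)
1/b(u(T(-3, -1))) = 1/1 = 1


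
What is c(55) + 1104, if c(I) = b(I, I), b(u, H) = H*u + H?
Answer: 4184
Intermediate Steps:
b(u, H) = H + H*u
c(I) = I*(1 + I)
c(55) + 1104 = 55*(1 + 55) + 1104 = 55*56 + 1104 = 3080 + 1104 = 4184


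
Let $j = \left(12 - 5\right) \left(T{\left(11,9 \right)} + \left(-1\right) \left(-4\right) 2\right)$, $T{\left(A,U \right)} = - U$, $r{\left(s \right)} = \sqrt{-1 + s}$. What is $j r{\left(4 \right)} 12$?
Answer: $- 84 \sqrt{3} \approx -145.49$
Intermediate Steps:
$j = -7$ ($j = \left(12 - 5\right) \left(\left(-1\right) 9 + \left(-1\right) \left(-4\right) 2\right) = 7 \left(-9 + 4 \cdot 2\right) = 7 \left(-9 + 8\right) = 7 \left(-1\right) = -7$)
$j r{\left(4 \right)} 12 = - 7 \sqrt{-1 + 4} \cdot 12 = - 7 \sqrt{3} \cdot 12 = - 84 \sqrt{3}$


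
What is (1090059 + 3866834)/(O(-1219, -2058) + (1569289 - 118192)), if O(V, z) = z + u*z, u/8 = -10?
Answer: 4956893/1613679 ≈ 3.0718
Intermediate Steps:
u = -80 (u = 8*(-10) = -80)
O(V, z) = -79*z (O(V, z) = z - 80*z = -79*z)
(1090059 + 3866834)/(O(-1219, -2058) + (1569289 - 118192)) = (1090059 + 3866834)/(-79*(-2058) + (1569289 - 118192)) = 4956893/(162582 + 1451097) = 4956893/1613679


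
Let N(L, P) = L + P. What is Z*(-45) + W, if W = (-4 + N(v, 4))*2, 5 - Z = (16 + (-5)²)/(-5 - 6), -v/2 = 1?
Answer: -4364/11 ≈ -396.73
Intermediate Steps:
v = -2 (v = -2*1 = -2)
Z = 96/11 (Z = 5 - (16 + (-5)²)/(-5 - 6) = 5 - (16 + 25)/(-11) = 5 - 41*(-1)/11 = 5 - 1*(-41/11) = 5 + 41/11 = 96/11 ≈ 8.7273)
W = -4 (W = (-4 + (-2 + 4))*2 = (-4 + 2)*2 = -2*2 = -4)
Z*(-45) + W = (96/11)*(-45) - 4 = -4320/11 - 4 = -4364/11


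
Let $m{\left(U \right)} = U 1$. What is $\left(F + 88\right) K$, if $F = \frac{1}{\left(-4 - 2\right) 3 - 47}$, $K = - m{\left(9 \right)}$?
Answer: $- \frac{51471}{65} \approx -791.86$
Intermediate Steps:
$m{\left(U \right)} = U$
$K = -9$ ($K = \left(-1\right) 9 = -9$)
$F = - \frac{1}{65}$ ($F = \frac{1}{\left(-6\right) 3 - 47} = \frac{1}{-18 - 47} = \frac{1}{-65} = - \frac{1}{65} \approx -0.015385$)
$\left(F + 88\right) K = \left(- \frac{1}{65} + 88\right) \left(-9\right) = \frac{5719}{65} \left(-9\right) = - \frac{51471}{65}$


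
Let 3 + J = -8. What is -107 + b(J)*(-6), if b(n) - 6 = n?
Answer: -77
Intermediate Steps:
J = -11 (J = -3 - 8 = -11)
b(n) = 6 + n
-107 + b(J)*(-6) = -107 + (6 - 11)*(-6) = -107 - 5*(-6) = -107 + 30 = -77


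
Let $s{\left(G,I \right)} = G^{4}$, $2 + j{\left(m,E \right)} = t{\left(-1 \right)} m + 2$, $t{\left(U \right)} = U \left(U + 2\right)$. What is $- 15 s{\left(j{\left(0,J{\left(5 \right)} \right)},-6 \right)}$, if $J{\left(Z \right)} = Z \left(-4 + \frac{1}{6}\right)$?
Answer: $0$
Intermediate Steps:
$t{\left(U \right)} = U \left(2 + U\right)$
$J{\left(Z \right)} = - \frac{23 Z}{6}$ ($J{\left(Z \right)} = Z \left(-4 + \frac{1}{6}\right) = Z \left(- \frac{23}{6}\right) = - \frac{23 Z}{6}$)
$j{\left(m,E \right)} = - m$ ($j{\left(m,E \right)} = -2 + \left(- (2 - 1) m + 2\right) = -2 + \left(\left(-1\right) 1 m + 2\right) = -2 - \left(-2 + m\right) = - m$)
$- 15 s{\left(j{\left(0,J{\left(5 \right)} \right)},-6 \right)} = - 15 \left(\left(-1\right) 0\right)^{4} = - 15 \cdot 0^{4} = \left(-15\right) 0 = 0$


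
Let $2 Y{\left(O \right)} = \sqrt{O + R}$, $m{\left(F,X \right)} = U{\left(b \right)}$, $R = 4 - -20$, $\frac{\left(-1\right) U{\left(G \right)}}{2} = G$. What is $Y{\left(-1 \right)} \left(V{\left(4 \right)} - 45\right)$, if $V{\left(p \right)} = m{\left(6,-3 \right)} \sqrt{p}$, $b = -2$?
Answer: $- \frac{37 \sqrt{23}}{2} \approx -88.723$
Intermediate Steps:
$U{\left(G \right)} = - 2 G$
$R = 24$ ($R = 4 + 20 = 24$)
$m{\left(F,X \right)} = 4$ ($m{\left(F,X \right)} = \left(-2\right) \left(-2\right) = 4$)
$Y{\left(O \right)} = \frac{\sqrt{24 + O}}{2}$ ($Y{\left(O \right)} = \frac{\sqrt{O + 24}}{2} = \frac{\sqrt{24 + O}}{2}$)
$V{\left(p \right)} = 4 \sqrt{p}$
$Y{\left(-1 \right)} \left(V{\left(4 \right)} - 45\right) = \frac{\sqrt{24 - 1}}{2} \left(4 \sqrt{4} - 45\right) = \frac{\sqrt{23}}{2} \left(4 \cdot 2 - 45\right) = \frac{\sqrt{23}}{2} \left(8 - 45\right) = \frac{\sqrt{23}}{2} \left(-37\right) = - \frac{37 \sqrt{23}}{2}$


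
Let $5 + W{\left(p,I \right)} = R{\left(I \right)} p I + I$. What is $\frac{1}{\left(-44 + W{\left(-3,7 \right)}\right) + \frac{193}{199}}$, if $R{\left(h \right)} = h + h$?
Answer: $- \frac{199}{66671} \approx -0.0029848$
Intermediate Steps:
$R{\left(h \right)} = 2 h$
$W{\left(p,I \right)} = -5 + I + 2 p I^{2}$ ($W{\left(p,I \right)} = -5 + \left(2 I p I + I\right) = -5 + \left(2 p I^{2} + I\right) = -5 + \left(I + 2 p I^{2}\right) = -5 + I + 2 p I^{2}$)
$\frac{1}{\left(-44 + W{\left(-3,7 \right)}\right) + \frac{193}{199}} = \frac{1}{\left(-44 + \left(-5 + 7 + 2 \left(-3\right) 7^{2}\right)\right) + \frac{193}{199}} = \frac{1}{\left(-44 + \left(-5 + 7 + 2 \left(-3\right) 49\right)\right) + 193 \cdot \frac{1}{199}} = \frac{1}{\left(-44 - 292\right) + \frac{193}{199}} = \frac{1}{-336 + \frac{193}{199}} = \frac{1}{- \frac{66671}{199}} = - \frac{199}{66671}$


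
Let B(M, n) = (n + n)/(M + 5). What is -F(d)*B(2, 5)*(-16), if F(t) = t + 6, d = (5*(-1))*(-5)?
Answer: 4960/7 ≈ 708.57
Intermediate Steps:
d = 25 (d = -5*(-5) = 25)
B(M, n) = 2*n/(5 + M) (B(M, n) = (2*n)/(5 + M) = 2*n/(5 + M))
F(t) = 6 + t
-F(d)*B(2, 5)*(-16) = -(6 + 25)*(2*5/(5 + 2))*(-16) = -31*(2*5/7)*(-16) = -31*(2*5*(1/7))*(-16) = -31*(10/7)*(-16) = -310*(-16)/7 = -1*(-4960/7) = 4960/7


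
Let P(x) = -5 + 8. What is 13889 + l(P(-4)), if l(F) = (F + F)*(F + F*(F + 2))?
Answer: 13997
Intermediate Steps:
P(x) = 3
l(F) = 2*F*(F + F*(2 + F)) (l(F) = (2*F)*(F + F*(2 + F)) = 2*F*(F + F*(2 + F)))
13889 + l(P(-4)) = 13889 + 2*3²*(3 + 3) = 13889 + 2*9*6 = 13889 + 108 = 13997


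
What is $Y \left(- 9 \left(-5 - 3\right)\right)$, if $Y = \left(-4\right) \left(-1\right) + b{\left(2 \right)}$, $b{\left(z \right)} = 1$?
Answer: $360$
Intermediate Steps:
$Y = 5$ ($Y = \left(-4\right) \left(-1\right) + 1 = 4 + 1 = 5$)
$Y \left(- 9 \left(-5 - 3\right)\right) = 5 \left(- 9 \left(-5 - 3\right)\right) = 5 \left(\left(-9\right) \left(-8\right)\right) = 5 \cdot 72 = 360$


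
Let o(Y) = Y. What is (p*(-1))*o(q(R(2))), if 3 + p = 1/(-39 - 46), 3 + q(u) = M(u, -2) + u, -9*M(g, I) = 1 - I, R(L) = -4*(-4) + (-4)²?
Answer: 22016/255 ≈ 86.337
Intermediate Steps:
R(L) = 32 (R(L) = 16 + 16 = 32)
M(g, I) = -⅑ + I/9 (M(g, I) = -(1 - I)/9 = -⅑ + I/9)
q(u) = -10/3 + u (q(u) = -3 + ((-⅑ + (⅑)*(-2)) + u) = -3 + ((-⅑ - 2/9) + u) = -3 + (-⅓ + u) = -10/3 + u)
p = -256/85 (p = -3 + 1/(-39 - 46) = -3 + 1/(-85) = -3 - 1/85 = -256/85 ≈ -3.0118)
(p*(-1))*o(q(R(2))) = (-256/85*(-1))*(-10/3 + 32) = (256/85)*(86/3) = 22016/255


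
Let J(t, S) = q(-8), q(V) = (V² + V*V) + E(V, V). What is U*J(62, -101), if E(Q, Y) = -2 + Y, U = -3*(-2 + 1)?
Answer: 354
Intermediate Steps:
U = 3 (U = -3*(-1) = 3)
q(V) = -2 + V + 2*V² (q(V) = (V² + V*V) + (-2 + V) = (V² + V²) + (-2 + V) = 2*V² + (-2 + V) = -2 + V + 2*V²)
J(t, S) = 118 (J(t, S) = -2 - 8 + 2*(-8)² = -2 - 8 + 2*64 = -2 - 8 + 128 = 118)
U*J(62, -101) = 3*118 = 354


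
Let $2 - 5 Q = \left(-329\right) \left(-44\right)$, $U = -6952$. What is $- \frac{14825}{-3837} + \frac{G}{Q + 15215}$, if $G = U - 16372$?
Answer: $\frac{465763885}{236363037} \approx 1.9705$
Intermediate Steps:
$Q = - \frac{14474}{5}$ ($Q = \frac{2}{5} - \frac{\left(-329\right) \left(-44\right)}{5} = \frac{2}{5} - \frac{14476}{5} = - \frac{14474}{5} \approx -2894.8$)
$G = -23324$ ($G = -6952 - 16372 = -23324$)
$- \frac{14825}{-3837} + \frac{G}{Q + 15215} = - \frac{14825}{-3837} - \frac{23324}{- \frac{14474}{5} + 15215} = \left(-14825\right) \left(- \frac{1}{3837}\right) - \frac{23324}{\frac{61601}{5}} = \frac{14825}{3837} - \frac{116620}{61601} = \frac{465763885}{236363037}$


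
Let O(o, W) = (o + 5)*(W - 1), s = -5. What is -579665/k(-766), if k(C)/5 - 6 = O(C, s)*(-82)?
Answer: 115933/374406 ≈ 0.30965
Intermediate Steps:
O(o, W) = (-1 + W)*(5 + o) (O(o, W) = (5 + o)*(-1 + W) = (-1 + W)*(5 + o))
k(C) = 12330 + 2460*C (k(C) = 30 + 5*((-5 - C + 5*(-5) - 5*C)*(-82)) = 30 + 5*((-5 - C - 25 - 5*C)*(-82)) = 30 + 5*((-30 - 6*C)*(-82)) = 30 + 5*(2460 + 492*C) = 30 + (12300 + 2460*C) = 12330 + 2460*C)
-579665/k(-766) = -579665/(12330 + 2460*(-766)) = -579665/(12330 - 1884360) = -579665/(-1872030) = -579665*(-1/1872030) = 115933/374406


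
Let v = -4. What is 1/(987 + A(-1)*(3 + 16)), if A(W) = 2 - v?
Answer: 1/1101 ≈ 0.00090826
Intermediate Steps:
A(W) = 6 (A(W) = 2 - 1*(-4) = 2 + 4 = 6)
1/(987 + A(-1)*(3 + 16)) = 1/(987 + 6*(3 + 16)) = 1/(987 + 6*19) = 1/(987 + 114) = 1/1101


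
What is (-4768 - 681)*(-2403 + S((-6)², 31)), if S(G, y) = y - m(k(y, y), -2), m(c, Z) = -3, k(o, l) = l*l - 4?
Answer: 12908681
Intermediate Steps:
k(o, l) = -4 + l² (k(o, l) = l² - 4 = -4 + l²)
S(G, y) = 3 + y (S(G, y) = y - 1*(-3) = y + 3 = 3 + y)
(-4768 - 681)*(-2403 + S((-6)², 31)) = (-4768 - 681)*(-2403 + (3 + 31)) = -5449*(-2403 + 34) = -5449*(-2369) = 12908681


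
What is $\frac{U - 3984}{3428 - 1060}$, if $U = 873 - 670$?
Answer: $- \frac{3781}{2368} \approx -1.5967$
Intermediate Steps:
$U = 203$
$\frac{U - 3984}{3428 - 1060} = \frac{203 - 3984}{3428 - 1060} = - \frac{3781}{2368}$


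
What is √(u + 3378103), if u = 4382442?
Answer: √7760545 ≈ 2785.8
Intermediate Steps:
√(u + 3378103) = √(4382442 + 3378103) = √7760545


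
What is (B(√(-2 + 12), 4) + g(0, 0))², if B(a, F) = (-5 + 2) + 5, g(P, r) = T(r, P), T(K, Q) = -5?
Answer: 9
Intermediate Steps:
g(P, r) = -5
B(a, F) = 2 (B(a, F) = -3 + 5 = 2)
(B(√(-2 + 12), 4) + g(0, 0))² = (2 - 5)² = (-3)² = 9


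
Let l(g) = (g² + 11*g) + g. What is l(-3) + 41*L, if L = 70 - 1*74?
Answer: -191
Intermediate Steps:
l(g) = g² + 12*g
L = -4 (L = 70 - 74 = -4)
l(-3) + 41*L = -3*(12 - 3) + 41*(-4) = -3*9 - 164 = -27 - 164 = -191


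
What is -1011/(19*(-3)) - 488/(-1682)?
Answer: 288053/15979 ≈ 18.027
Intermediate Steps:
-1011/(19*(-3)) - 488/(-1682) = -1011/(-57) - 488*(-1/1682) = -1011*(-1/57) + 244/841 = 337/19 + 244/841 = 288053/15979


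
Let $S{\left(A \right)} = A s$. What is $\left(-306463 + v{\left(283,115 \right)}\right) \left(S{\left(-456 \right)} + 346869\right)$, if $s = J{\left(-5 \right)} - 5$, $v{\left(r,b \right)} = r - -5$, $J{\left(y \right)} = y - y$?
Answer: $-106900695075$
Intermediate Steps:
$J{\left(y \right)} = 0$
$v{\left(r,b \right)} = 5 + r$ ($v{\left(r,b \right)} = r + 5 = 5 + r$)
$s = -5$ ($s = 0 - 5 = -5$)
$S{\left(A \right)} = - 5 A$ ($S{\left(A \right)} = A \left(-5\right) = - 5 A$)
$\left(-306463 + v{\left(283,115 \right)}\right) \left(S{\left(-456 \right)} + 346869\right) = \left(-306463 + \left(5 + 283\right)\right) \left(\left(-5\right) \left(-456\right) + 346869\right) = \left(-306463 + 288\right) \left(2280 + 346869\right) = \left(-306175\right) 349149 = -106900695075$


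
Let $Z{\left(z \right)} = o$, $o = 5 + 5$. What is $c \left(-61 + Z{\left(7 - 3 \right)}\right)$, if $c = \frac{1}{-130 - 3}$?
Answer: $\frac{51}{133} \approx 0.38346$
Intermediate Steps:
$o = 10$
$Z{\left(z \right)} = 10$
$c = - \frac{1}{133}$ ($c = \frac{1}{-133} = - \frac{1}{133} \approx -0.0075188$)
$c \left(-61 + Z{\left(7 - 3 \right)}\right) = - \frac{-61 + 10}{133} = \left(- \frac{1}{133}\right) \left(-51\right) = \frac{51}{133}$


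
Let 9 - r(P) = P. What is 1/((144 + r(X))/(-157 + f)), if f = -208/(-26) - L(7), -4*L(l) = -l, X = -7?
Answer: -603/640 ≈ -0.94219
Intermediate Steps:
r(P) = 9 - P
L(l) = l/4 (L(l) = -(-1)*l/4 = l/4)
f = 25/4 (f = -208/(-26) - 7/4 = -208*(-1/26) - 1*7/4 = 8 - 7/4 = 25/4 ≈ 6.2500)
1/((144 + r(X))/(-157 + f)) = 1/((144 + (9 - 1*(-7)))/(-157 + 25/4)) = 1/((144 + (9 + 7))/(-603/4)) = 1/((144 + 16)*(-4/603)) = 1/(160*(-4/603)) = 1/(-640/603) = -603/640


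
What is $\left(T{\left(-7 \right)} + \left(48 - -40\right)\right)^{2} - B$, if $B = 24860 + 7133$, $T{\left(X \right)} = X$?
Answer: $-25432$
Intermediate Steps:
$B = 31993$
$\left(T{\left(-7 \right)} + \left(48 - -40\right)\right)^{2} - B = \left(-7 + \left(48 - -40\right)\right)^{2} - 31993 = \left(-7 + \left(48 + 40\right)\right)^{2} - 31993 = \left(-7 + 88\right)^{2} - 31993 = 81^{2} - 31993 = 6561 - 31993 = -25432$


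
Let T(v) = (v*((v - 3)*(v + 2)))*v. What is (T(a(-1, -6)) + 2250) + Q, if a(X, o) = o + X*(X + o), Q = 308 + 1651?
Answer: 4203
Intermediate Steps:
Q = 1959
T(v) = v**2*(-3 + v)*(2 + v) (T(v) = (v*((-3 + v)*(2 + v)))*v = (v*(-3 + v)*(2 + v))*v = v**2*(-3 + v)*(2 + v))
(T(a(-1, -6)) + 2250) + Q = ((-6 + (-1)**2 - 1*(-6))**2*(-6 + (-6 + (-1)**2 - 1*(-6))**2 - (-6 + (-1)**2 - 1*(-6))) + 2250) + 1959 = ((-6 + 1 + 6)**2*(-6 + (-6 + 1 + 6)**2 - (-6 + 1 + 6)) + 2250) + 1959 = (1**2*(-6 + 1**2 - 1*1) + 2250) + 1959 = (1*(-6 + 1 - 1) + 2250) + 1959 = (1*(-6) + 2250) + 1959 = (-6 + 2250) + 1959 = 2244 + 1959 = 4203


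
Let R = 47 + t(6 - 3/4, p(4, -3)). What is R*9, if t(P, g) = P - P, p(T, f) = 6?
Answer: 423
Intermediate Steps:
t(P, g) = 0
R = 47 (R = 47 + 0 = 47)
R*9 = 47*9 = 423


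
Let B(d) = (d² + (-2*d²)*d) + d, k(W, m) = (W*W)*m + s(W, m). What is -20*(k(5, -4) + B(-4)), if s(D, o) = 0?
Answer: -800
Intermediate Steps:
k(W, m) = m*W² (k(W, m) = (W*W)*m + 0 = W²*m + 0 = m*W² + 0 = m*W²)
B(d) = d + d² - 2*d³ (B(d) = (d² - 2*d³) + d = d + d² - 2*d³)
-20*(k(5, -4) + B(-4)) = -20*(-4*5² - 4*(1 - 4 - 2*(-4)²)) = -20*(-4*25 - 4*(1 - 4 - 2*16)) = -20*(-100 - 4*(1 - 4 - 32)) = -20*(-100 - 4*(-35)) = -20*(-100 + 140) = -20*40 = -800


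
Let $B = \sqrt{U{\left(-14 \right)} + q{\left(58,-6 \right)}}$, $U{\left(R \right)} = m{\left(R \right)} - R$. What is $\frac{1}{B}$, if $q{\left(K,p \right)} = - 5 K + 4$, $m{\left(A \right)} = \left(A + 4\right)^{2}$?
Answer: $- \frac{i \sqrt{43}}{86} \approx - 0.076249 i$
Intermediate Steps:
$m{\left(A \right)} = \left(4 + A\right)^{2}$
$q{\left(K,p \right)} = 4 - 5 K$
$U{\left(R \right)} = \left(4 + R\right)^{2} - R$
$B = 2 i \sqrt{43}$ ($B = \sqrt{\left(\left(4 - 14\right)^{2} - -14\right) + \left(4 - 290\right)} = \sqrt{\left(\left(-10\right)^{2} + 14\right) + \left(4 - 290\right)} = \sqrt{\left(100 + 14\right) - 286} = \sqrt{114 - 286} = \sqrt{-172} = 2 i \sqrt{43} \approx 13.115 i$)
$\frac{1}{B} = \frac{1}{2 i \sqrt{43}} = - \frac{i \sqrt{43}}{86}$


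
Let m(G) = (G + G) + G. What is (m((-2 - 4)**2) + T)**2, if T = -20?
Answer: 7744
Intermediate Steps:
m(G) = 3*G (m(G) = 2*G + G = 3*G)
(m((-2 - 4)**2) + T)**2 = (3*(-2 - 4)**2 - 20)**2 = (3*(-6)**2 - 20)**2 = (3*36 - 20)**2 = (108 - 20)**2 = 88**2 = 7744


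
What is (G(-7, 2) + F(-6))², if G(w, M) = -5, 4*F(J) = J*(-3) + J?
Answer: 4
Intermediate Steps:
F(J) = -J/2 (F(J) = (J*(-3) + J)/4 = (-3*J + J)/4 = (-2*J)/4 = -J/2)
(G(-7, 2) + F(-6))² = (-5 - ½*(-6))² = (-5 + 3)² = (-2)² = 4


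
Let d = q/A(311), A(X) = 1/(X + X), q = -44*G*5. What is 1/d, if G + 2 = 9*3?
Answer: -1/3421000 ≈ -2.9231e-7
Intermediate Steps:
G = 25 (G = -2 + 9*3 = -2 + 27 = 25)
q = -5500 (q = -44*25*5 = -1100*5 = -5500)
A(X) = 1/(2*X)
d = -3421000 (d = -5500/((½)/311) = -5500/((½)*(1/311)) = -5500/1/622 = -5500*622 = -3421000)
1/d = 1/(-3421000) = -1/3421000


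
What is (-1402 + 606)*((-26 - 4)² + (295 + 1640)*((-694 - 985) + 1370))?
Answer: 475223940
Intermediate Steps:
(-1402 + 606)*((-26 - 4)² + (295 + 1640)*((-694 - 985) + 1370)) = -796*((-30)² + 1935*(-1679 + 1370)) = -796*(900 + 1935*(-309)) = -796*(900 - 597915) = -796*(-597015) = 475223940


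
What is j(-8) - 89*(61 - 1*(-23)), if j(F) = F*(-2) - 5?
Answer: -7465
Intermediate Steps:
j(F) = -5 - 2*F (j(F) = -2*F - 5 = -5 - 2*F)
j(-8) - 89*(61 - 1*(-23)) = (-5 - 2*(-8)) - 89*(61 - 1*(-23)) = (-5 + 16) - 89*(61 + 23) = 11 - 89*84 = 11 - 7476 = -7465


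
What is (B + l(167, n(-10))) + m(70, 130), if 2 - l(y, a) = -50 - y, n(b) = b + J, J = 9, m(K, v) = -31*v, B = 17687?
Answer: 13876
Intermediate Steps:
n(b) = 9 + b (n(b) = b + 9 = 9 + b)
l(y, a) = 52 + y (l(y, a) = 2 - (-50 - y) = 2 + (50 + y) = 52 + y)
(B + l(167, n(-10))) + m(70, 130) = (17687 + (52 + 167)) - 31*130 = (17687 + 219) - 4030 = 17906 - 4030 = 13876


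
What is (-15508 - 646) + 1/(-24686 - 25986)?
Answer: -818555489/50672 ≈ -16154.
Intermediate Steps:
(-15508 - 646) + 1/(-24686 - 25986) = -16154 + 1/(-50672) = -16154 - 1/50672 = -818555489/50672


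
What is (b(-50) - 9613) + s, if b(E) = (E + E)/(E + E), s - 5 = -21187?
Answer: -30794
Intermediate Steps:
s = -21182 (s = 5 - 21187 = -21182)
b(E) = 1 (b(E) = (2*E)/((2*E)) = (2*E)*(1/(2*E)) = 1)
(b(-50) - 9613) + s = (1 - 9613) - 21182 = -9612 - 21182 = -30794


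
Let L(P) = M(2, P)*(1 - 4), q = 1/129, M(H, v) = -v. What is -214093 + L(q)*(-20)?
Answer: -9206019/43 ≈ -2.1409e+5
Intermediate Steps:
q = 1/129 ≈ 0.0077519
L(P) = 3*P (L(P) = (-P)*(1 - 4) = -P*(-3) = 3*P)
-214093 + L(q)*(-20) = -214093 + (3*(1/129))*(-20) = -214093 + (1/43)*(-20) = -214093 - 20/43 = -9206019/43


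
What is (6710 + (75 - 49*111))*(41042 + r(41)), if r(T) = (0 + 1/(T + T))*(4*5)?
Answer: 2264957272/41 ≈ 5.5243e+7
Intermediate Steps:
r(T) = 10/T (r(T) = (0 + 1/(2*T))*20 = (1/(2*T))*20 = 10/T)
(6710 + (75 - 49*111))*(41042 + r(41)) = (6710 + (75 - 49*111))*(41042 + 10/41) = (6710 + (75 - 5439))*(41042 + 10*(1/41)) = (6710 - 5364)*(41042 + 10/41) = 1346*(1682732/41) = 2264957272/41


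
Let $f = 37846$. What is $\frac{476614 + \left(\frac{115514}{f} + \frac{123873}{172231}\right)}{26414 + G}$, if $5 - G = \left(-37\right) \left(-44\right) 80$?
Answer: $- \frac{517785983030476}{112788615460291} \approx -4.5908$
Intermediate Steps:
$G = -130235$ ($G = 5 - \left(-37\right) \left(-44\right) 80 = 5 - 1628 \cdot 80 = 5 - 130240 = -130235$)
$\frac{476614 + \left(\frac{115514}{f} + \frac{123873}{172231}\right)}{26414 + G} = \frac{476614 + \left(\frac{115514}{37846} + \frac{123873}{172231}\right)}{26414 - 130235} = \frac{476614 + \left(115514 \cdot \frac{1}{37846} + 123873 \cdot \frac{1}{172231}\right)}{-103821} = \left(476614 + \left(\frac{57757}{18923} + \frac{123873}{172231}\right)\right) \left(- \frac{1}{103821}\right) = \left(476614 + \frac{12291594646}{3259127213}\right) \left(- \frac{1}{103821}\right) = \frac{1553357949091428}{3259127213} \left(- \frac{1}{103821}\right) = - \frac{517785983030476}{112788615460291}$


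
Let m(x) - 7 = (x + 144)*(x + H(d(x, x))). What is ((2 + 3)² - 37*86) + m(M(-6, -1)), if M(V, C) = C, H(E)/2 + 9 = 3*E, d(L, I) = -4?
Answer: -9299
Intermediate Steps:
H(E) = -18 + 6*E (H(E) = -18 + 2*(3*E) = -18 + 6*E)
m(x) = 7 + (-42 + x)*(144 + x) (m(x) = 7 + (x + 144)*(x + (-18 + 6*(-4))) = 7 + (144 + x)*(x + (-18 - 24)) = 7 + (144 + x)*(x - 42) = 7 + (144 + x)*(-42 + x) = 7 + (-42 + x)*(144 + x))
((2 + 3)² - 37*86) + m(M(-6, -1)) = ((2 + 3)² - 37*86) + (-6041 + (-1)² + 102*(-1)) = (5² - 3182) + (-6041 + 1 - 102) = (25 - 3182) - 6142 = -3157 - 6142 = -9299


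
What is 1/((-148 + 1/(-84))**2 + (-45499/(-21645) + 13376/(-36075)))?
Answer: 28282800/619655083651 ≈ 4.5643e-5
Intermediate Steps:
1/((-148 + 1/(-84))**2 + (-45499/(-21645) + 13376/(-36075))) = 1/((-148 - 1/84)**2 + (-45499*(-1/21645) + 13376*(-1/36075))) = 1/((-12433/84)**2 + (45499/21645 - 13376/36075)) = 1/(154579489/7056 + 187367/108225) = 1/(619655083651/28282800) = 28282800/619655083651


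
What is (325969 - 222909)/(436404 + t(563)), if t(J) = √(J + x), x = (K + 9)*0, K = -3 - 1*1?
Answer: 44975796240/190448450653 - 103060*√563/190448450653 ≈ 0.23614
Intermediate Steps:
K = -4 (K = -3 - 1 = -4)
x = 0 (x = (-4 + 9)*0 = 5*0 = 0)
t(J) = √J (t(J) = √(J + 0) = √J)
(325969 - 222909)/(436404 + t(563)) = (325969 - 222909)/(436404 + √563) = 103060/(436404 + √563)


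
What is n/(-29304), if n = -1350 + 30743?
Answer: -29393/29304 ≈ -1.0030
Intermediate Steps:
n = 29393
n/(-29304) = 29393/(-29304) = 29393*(-1/29304) = -29393/29304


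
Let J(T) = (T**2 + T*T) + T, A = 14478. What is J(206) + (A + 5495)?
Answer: 105051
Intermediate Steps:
J(T) = T + 2*T**2 (J(T) = (T**2 + T**2) + T = 2*T**2 + T = T + 2*T**2)
J(206) + (A + 5495) = 206*(1 + 2*206) + (14478 + 5495) = 206*(1 + 412) + 19973 = 206*413 + 19973 = 85078 + 19973 = 105051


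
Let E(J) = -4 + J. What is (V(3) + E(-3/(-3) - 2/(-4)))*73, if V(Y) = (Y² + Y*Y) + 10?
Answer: 3723/2 ≈ 1861.5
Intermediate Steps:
V(Y) = 10 + 2*Y² (V(Y) = (Y² + Y²) + 10 = 2*Y² + 10 = 10 + 2*Y²)
(V(3) + E(-3/(-3) - 2/(-4)))*73 = ((10 + 2*3²) + (-4 + (-3/(-3) - 2/(-4))))*73 = ((10 + 2*9) + (-4 + (-3*(-⅓) - 2*(-¼))))*73 = ((10 + 18) + (-4 + (1 + ½)))*73 = (28 + (-4 + 3/2))*73 = (28 - 5/2)*73 = (51/2)*73 = 3723/2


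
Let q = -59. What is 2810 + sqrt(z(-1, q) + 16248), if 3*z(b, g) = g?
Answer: 2810 + sqrt(146055)/3 ≈ 2937.4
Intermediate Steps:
z(b, g) = g/3
2810 + sqrt(z(-1, q) + 16248) = 2810 + sqrt((1/3)*(-59) + 16248) = 2810 + sqrt(-59/3 + 16248) = 2810 + sqrt(48685/3) = 2810 + sqrt(146055)/3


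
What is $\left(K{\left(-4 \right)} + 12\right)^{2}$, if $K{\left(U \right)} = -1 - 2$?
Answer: $81$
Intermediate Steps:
$K{\left(U \right)} = -3$
$\left(K{\left(-4 \right)} + 12\right)^{2} = \left(-3 + 12\right)^{2} = 9^{2} = 81$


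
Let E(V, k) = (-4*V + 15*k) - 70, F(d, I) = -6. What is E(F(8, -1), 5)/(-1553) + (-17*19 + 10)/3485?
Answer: -587154/5412205 ≈ -0.10849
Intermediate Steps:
E(V, k) = -70 - 4*V + 15*k
E(F(8, -1), 5)/(-1553) + (-17*19 + 10)/3485 = (-70 - 4*(-6) + 15*5)/(-1553) + (-17*19 + 10)/3485 = (-70 + 24 + 75)*(-1/1553) + (-323 + 10)*(1/3485) = 29*(-1/1553) - 313*1/3485 = -29/1553 - 313/3485 = -587154/5412205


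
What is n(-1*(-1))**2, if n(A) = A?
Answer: 1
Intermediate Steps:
n(-1*(-1))**2 = (-1*(-1))**2 = 1**2 = 1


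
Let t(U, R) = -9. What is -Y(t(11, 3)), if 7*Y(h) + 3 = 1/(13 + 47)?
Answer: 179/420 ≈ 0.42619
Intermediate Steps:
Y(h) = -179/420 (Y(h) = -3/7 + 1/(7*(13 + 47)) = -3/7 + (⅐)/60 = -3/7 + (⅐)*(1/60) = -3/7 + 1/420 = -179/420)
-Y(t(11, 3)) = -1*(-179/420) = 179/420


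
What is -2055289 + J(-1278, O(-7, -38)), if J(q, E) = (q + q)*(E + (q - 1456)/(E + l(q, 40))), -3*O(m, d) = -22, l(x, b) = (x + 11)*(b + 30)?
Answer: -68976661987/33256 ≈ -2.0741e+6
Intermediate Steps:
l(x, b) = (11 + x)*(30 + b)
O(m, d) = 22/3 (O(m, d) = -⅓*(-22) = 22/3)
J(q, E) = 2*q*(E + (-1456 + q)/(770 + E + 70*q)) (J(q, E) = (q + q)*(E + (q - 1456)/(E + (330 + 11*40 + 30*q + 40*q))) = (2*q)*(E + (-1456 + q)/(E + (330 + 440 + 30*q + 40*q))) = (2*q)*(E + (-1456 + q)/(E + (770 + 70*q))) = (2*q)*(E + (-1456 + q)/(770 + E + 70*q)) = 2*q*(E + (-1456 + q)/(770 + E + 70*q)))
-2055289 + J(-1278, O(-7, -38)) = -2055289 + 2*(-1278)*(-1456 - 1278 + (22/3)² + 70*(22/3)*(11 - 1278))/(770 + 22/3 + 70*(-1278)) = -2055289 + 2*(-1278)*(-1456 - 1278 + 484/9 + 70*(22/3)*(-1267))/(770 + 22/3 - 89460) = -2055289 + 2*(-1278)*(-1456 - 1278 + 484/9 - 1951180/3)/(-266048/3) = -2055289 + 2*(-1278)*(-3/266048)*(-5877662/9) = -2055289 - 625971003/33256 = -68976661987/33256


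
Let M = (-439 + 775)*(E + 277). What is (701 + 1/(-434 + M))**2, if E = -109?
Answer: 1541804227614225/3137568196 ≈ 4.9140e+5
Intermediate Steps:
M = 56448 (M = (-439 + 775)*(-109 + 277) = 336*168 = 56448)
(701 + 1/(-434 + M))**2 = (701 + 1/(-434 + 56448))**2 = (701 + 1/56014)**2 = (39265815/56014)**2 = 1541804227614225/3137568196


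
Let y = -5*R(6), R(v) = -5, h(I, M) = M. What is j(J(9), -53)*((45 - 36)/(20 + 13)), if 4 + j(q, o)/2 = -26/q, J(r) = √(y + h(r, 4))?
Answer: -24/11 - 156*√29/319 ≈ -4.8153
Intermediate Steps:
y = 25 (y = -5*(-5) = 25)
J(r) = √29 (J(r) = √(25 + 4) = √29)
j(q, o) = -8 - 52/q (j(q, o) = -8 + 2*(-26/q) = -8 - 52/q)
j(J(9), -53)*((45 - 36)/(20 + 13)) = (-8 - 52*√29/29)*((45 - 36)/(20 + 13)) = (-8 - 52*√29/29)*(9/33) = (-8 - 52*√29/29)*(9*(1/33)) = (-8 - 52*√29/29)*(3/11) = -24/11 - 156*√29/319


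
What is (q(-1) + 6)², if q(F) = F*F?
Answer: 49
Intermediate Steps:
q(F) = F²
(q(-1) + 6)² = ((-1)² + 6)² = (1 + 6)² = 7² = 49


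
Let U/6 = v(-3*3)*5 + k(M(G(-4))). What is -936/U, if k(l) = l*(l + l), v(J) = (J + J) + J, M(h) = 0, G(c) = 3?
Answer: 52/45 ≈ 1.1556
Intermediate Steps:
v(J) = 3*J (v(J) = 2*J + J = 3*J)
k(l) = 2*l**2 (k(l) = l*(2*l) = 2*l**2)
U = -810 (U = 6*((3*(-3*3))*5 + 2*0**2) = 6*((3*(-9))*5 + 2*0) = 6*(-27*5 + 0) = 6*(-135 + 0) = 6*(-135) = -810)
-936/U = -936/(-810) = -936*(-1/810) = 52/45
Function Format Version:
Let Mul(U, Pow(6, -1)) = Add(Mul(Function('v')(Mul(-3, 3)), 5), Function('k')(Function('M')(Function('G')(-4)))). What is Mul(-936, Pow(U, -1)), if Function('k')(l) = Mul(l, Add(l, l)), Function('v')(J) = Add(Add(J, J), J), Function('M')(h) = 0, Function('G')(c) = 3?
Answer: Rational(52, 45) ≈ 1.1556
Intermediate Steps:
Function('v')(J) = Mul(3, J) (Function('v')(J) = Add(Mul(2, J), J) = Mul(3, J))
Function('k')(l) = Mul(2, Pow(l, 2)) (Function('k')(l) = Mul(l, Mul(2, l)) = Mul(2, Pow(l, 2)))
U = -810 (U = Mul(6, Add(Mul(Mul(3, Mul(-3, 3)), 5), Mul(2, Pow(0, 2)))) = Mul(6, Add(Mul(Mul(3, -9), 5), Mul(2, 0))) = Mul(6, Add(Mul(-27, 5), 0)) = Mul(6, Add(-135, 0)) = Mul(6, -135) = -810)
Mul(-936, Pow(U, -1)) = Mul(-936, Pow(-810, -1)) = Mul(-936, Rational(-1, 810)) = Rational(52, 45)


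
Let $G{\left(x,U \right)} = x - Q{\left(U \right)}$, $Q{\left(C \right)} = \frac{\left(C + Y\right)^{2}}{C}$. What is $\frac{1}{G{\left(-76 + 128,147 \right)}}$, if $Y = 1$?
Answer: $- \frac{147}{14260} \approx -0.010309$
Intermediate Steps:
$Q{\left(C \right)} = \frac{\left(1 + C\right)^{2}}{C}$ ($Q{\left(C \right)} = \frac{\left(C + 1\right)^{2}}{C} = \frac{\left(1 + C\right)^{2}}{C}$)
$G{\left(x,U \right)} = x - \frac{\left(1 + U\right)^{2}}{U}$
$\frac{1}{G{\left(-76 + 128,147 \right)}} = \frac{1}{\left(-76 + 128\right) - \frac{\left(1 + 147\right)^{2}}{147}} = \frac{1}{52 - \frac{148^{2}}{147}} = \frac{1}{52 - \frac{1}{147} \cdot 21904} = \frac{1}{52 - \frac{21904}{147}} = \frac{1}{- \frac{14260}{147}} = - \frac{147}{14260}$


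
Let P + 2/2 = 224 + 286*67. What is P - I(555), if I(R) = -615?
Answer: 20000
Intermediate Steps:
P = 19385 (P = -1 + (224 + 286*67) = -1 + (224 + 19162) = -1 + 19386 = 19385)
P - I(555) = 19385 - 1*(-615) = 19385 + 615 = 20000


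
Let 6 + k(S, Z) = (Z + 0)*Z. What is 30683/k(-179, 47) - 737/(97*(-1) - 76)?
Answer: 6931770/381119 ≈ 18.188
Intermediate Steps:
k(S, Z) = -6 + Z**2 (k(S, Z) = -6 + (Z + 0)*Z = -6 + Z*Z = -6 + Z**2)
30683/k(-179, 47) - 737/(97*(-1) - 76) = 30683/(-6 + 47**2) - 737/(97*(-1) - 76) = 30683/(-6 + 2209) - 737/(-97 - 76) = 30683/2203 - 737/(-173) = 30683*(1/2203) - 737*(-1/173) = 30683/2203 + 737/173 = 6931770/381119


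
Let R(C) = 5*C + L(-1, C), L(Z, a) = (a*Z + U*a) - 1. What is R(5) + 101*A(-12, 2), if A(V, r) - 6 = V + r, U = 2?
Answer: -375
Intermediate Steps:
A(V, r) = 6 + V + r (A(V, r) = 6 + (V + r) = 6 + V + r)
L(Z, a) = -1 + 2*a + Z*a (L(Z, a) = (a*Z + 2*a) - 1 = (Z*a + 2*a) - 1 = (2*a + Z*a) - 1 = -1 + 2*a + Z*a)
R(C) = -1 + 6*C (R(C) = 5*C + (-1 + 2*C - C) = 5*C + (-1 + C) = -1 + 6*C)
R(5) + 101*A(-12, 2) = (-1 + 6*5) + 101*(6 - 12 + 2) = (-1 + 30) + 101*(-4) = 29 - 404 = -375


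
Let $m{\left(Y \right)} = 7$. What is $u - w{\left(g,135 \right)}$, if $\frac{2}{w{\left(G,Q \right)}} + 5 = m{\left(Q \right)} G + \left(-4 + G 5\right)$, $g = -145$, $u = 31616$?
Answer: $\frac{55296386}{1749} \approx 31616.0$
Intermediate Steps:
$w{\left(G,Q \right)} = \frac{2}{-9 + 12 G}$ ($w{\left(G,Q \right)} = \frac{2}{-5 + \left(7 G + \left(-4 + G 5\right)\right)} = \frac{2}{-5 + \left(7 G + \left(-4 + 5 G\right)\right)} = \frac{2}{-5 + \left(-4 + 12 G\right)} = \frac{2}{-9 + 12 G}$)
$u - w{\left(g,135 \right)} = 31616 - \frac{2}{3 \left(-3 + 4 \left(-145\right)\right)} = 31616 - \frac{2}{3 \left(-3 - 580\right)} = 31616 - \frac{2}{3 \left(-583\right)} = 31616 - \frac{2}{3} \left(- \frac{1}{583}\right) = 31616 - - \frac{2}{1749} = 31616 + \frac{2}{1749} = \frac{55296386}{1749}$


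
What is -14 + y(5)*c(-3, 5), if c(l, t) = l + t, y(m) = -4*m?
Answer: -54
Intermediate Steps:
-14 + y(5)*c(-3, 5) = -14 + (-4*5)*(-3 + 5) = -14 - 20*2 = -14 - 40 = -54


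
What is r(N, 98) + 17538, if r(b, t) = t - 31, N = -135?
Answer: 17605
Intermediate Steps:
r(b, t) = -31 + t
r(N, 98) + 17538 = (-31 + 98) + 17538 = 67 + 17538 = 17605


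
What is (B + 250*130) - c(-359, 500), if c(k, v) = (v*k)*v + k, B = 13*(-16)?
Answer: 89782651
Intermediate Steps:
B = -208
c(k, v) = k + k*v**2 (c(k, v) = (k*v)*v + k = k*v**2 + k = k + k*v**2)
(B + 250*130) - c(-359, 500) = (-208 + 250*130) - (-359)*(1 + 500**2) = (-208 + 32500) - (-359)*(1 + 250000) = 32292 - (-359)*250001 = 32292 - 1*(-89750359) = 32292 + 89750359 = 89782651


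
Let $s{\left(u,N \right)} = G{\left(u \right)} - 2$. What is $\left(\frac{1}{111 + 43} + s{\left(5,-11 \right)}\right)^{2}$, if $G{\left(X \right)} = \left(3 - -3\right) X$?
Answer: $\frac{18601969}{23716} \approx 784.36$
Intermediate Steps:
$G{\left(X \right)} = 6 X$ ($G{\left(X \right)} = \left(3 + 3\right) X = 6 X$)
$s{\left(u,N \right)} = -2 + 6 u$ ($s{\left(u,N \right)} = 6 u - 2 = -2 + 6 u$)
$\left(\frac{1}{111 + 43} + s{\left(5,-11 \right)}\right)^{2} = \left(\frac{1}{111 + 43} + \left(-2 + 6 \cdot 5\right)\right)^{2} = \left(\frac{1}{154} + \left(-2 + 30\right)\right)^{2} = \left(\frac{1}{154} + 28\right)^{2} = \left(\frac{4313}{154}\right)^{2} = \frac{18601969}{23716}$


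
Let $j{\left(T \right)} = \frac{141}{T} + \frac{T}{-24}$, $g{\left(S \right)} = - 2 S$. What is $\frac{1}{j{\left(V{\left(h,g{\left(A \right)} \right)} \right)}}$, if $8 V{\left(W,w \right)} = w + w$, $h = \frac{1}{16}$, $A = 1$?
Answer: $- \frac{48}{13535} \approx -0.0035464$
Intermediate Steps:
$h = \frac{1}{16} \approx 0.0625$
$V{\left(W,w \right)} = \frac{w}{4}$ ($V{\left(W,w \right)} = \frac{w + w}{8} = \frac{2 w}{8} = \frac{w}{4}$)
$j{\left(T \right)} = \frac{141}{T} - \frac{T}{24}$ ($j{\left(T \right)} = \frac{141}{T} + T \left(- \frac{1}{24}\right) = \frac{141}{T} - \frac{T}{24}$)
$\frac{1}{j{\left(V{\left(h,g{\left(A \right)} \right)} \right)}} = \frac{1}{\frac{141}{\frac{1}{4} \left(\left(-2\right) 1\right)} - \frac{\frac{1}{4} \left(\left(-2\right) 1\right)}{24}} = \frac{1}{\frac{141}{\frac{1}{4} \left(-2\right)} - \frac{\frac{1}{4} \left(-2\right)}{24}} = \frac{1}{\frac{141}{- \frac{1}{2}} - - \frac{1}{48}} = \frac{1}{141 \left(-2\right) + \frac{1}{48}} = \frac{1}{-282 + \frac{1}{48}} = \frac{1}{- \frac{13535}{48}} = - \frac{48}{13535}$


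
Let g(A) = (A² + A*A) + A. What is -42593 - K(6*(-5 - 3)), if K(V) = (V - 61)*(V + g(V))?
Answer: 449215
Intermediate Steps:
g(A) = A + 2*A² (g(A) = (A² + A²) + A = 2*A² + A = A + 2*A²)
K(V) = (-61 + V)*(V + V*(1 + 2*V)) (K(V) = (V - 61)*(V + V*(1 + 2*V)) = (-61 + V)*(V + V*(1 + 2*V)))
-42593 - K(6*(-5 - 3)) = -42593 - 2*6*(-5 - 3)*(-61 + (6*(-5 - 3))² - 360*(-5 - 3)) = -42593 - 2*6*(-8)*(-61 + (6*(-8))² - 360*(-8)) = -42593 - 2*(-48)*(-61 + (-48)² - 60*(-48)) = -42593 - 2*(-48)*(-61 + 2304 + 2880) = -42593 - 2*(-48)*5123 = -42593 - 1*(-491808) = -42593 + 491808 = 449215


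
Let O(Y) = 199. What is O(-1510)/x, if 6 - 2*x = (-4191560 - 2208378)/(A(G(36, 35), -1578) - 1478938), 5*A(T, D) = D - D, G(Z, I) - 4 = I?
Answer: 294308662/1236845 ≈ 237.95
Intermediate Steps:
G(Z, I) = 4 + I
A(T, D) = 0 (A(T, D) = (D - D)/5 = (⅕)*0 = 0)
x = 1236845/1478938 (x = 3 - (-4191560 - 2208378)/(2*(0 - 1478938)) = 3 - (-3199969)/(-1478938) = 3 - (-3199969)*(-1)/1478938 = 3 - ½*3199969/739469 = 3 - 3199969/1478938 = 1236845/1478938 ≈ 0.83631)
O(-1510)/x = 199/(1236845/1478938) = 199*(1478938/1236845) = 294308662/1236845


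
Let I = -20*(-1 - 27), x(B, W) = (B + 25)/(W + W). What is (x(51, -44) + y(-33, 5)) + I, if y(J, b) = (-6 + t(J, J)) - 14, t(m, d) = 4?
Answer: 11949/22 ≈ 543.14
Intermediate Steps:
y(J, b) = -16 (y(J, b) = (-6 + 4) - 14 = -2 - 14 = -16)
x(B, W) = (25 + B)/(2*W) (x(B, W) = (25 + B)/((2*W)) = (25 + B)*(1/(2*W)) = (25 + B)/(2*W))
I = 560 (I = -20*(-28) = 560)
(x(51, -44) + y(-33, 5)) + I = ((½)*(25 + 51)/(-44) - 16) + 560 = ((½)*(-1/44)*76 - 16) + 560 = (-19/22 - 16) + 560 = -371/22 + 560 = 11949/22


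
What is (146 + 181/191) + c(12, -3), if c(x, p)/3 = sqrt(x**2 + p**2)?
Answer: 28067/191 + 9*sqrt(17) ≈ 184.06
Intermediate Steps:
c(x, p) = 3*sqrt(p**2 + x**2) (c(x, p) = 3*sqrt(x**2 + p**2) = 3*sqrt(p**2 + x**2))
(146 + 181/191) + c(12, -3) = (146 + 181/191) + 3*sqrt((-3)**2 + 12**2) = (146 + 181*(1/191)) + 3*sqrt(9 + 144) = (146 + 181/191) + 3*sqrt(153) = 28067/191 + 3*(3*sqrt(17)) = 28067/191 + 9*sqrt(17)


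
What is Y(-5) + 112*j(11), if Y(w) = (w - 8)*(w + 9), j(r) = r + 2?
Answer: 1404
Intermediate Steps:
j(r) = 2 + r
Y(w) = (-8 + w)*(9 + w)
Y(-5) + 112*j(11) = (-72 - 5 + (-5)²) + 112*(2 + 11) = (-72 - 5 + 25) + 112*13 = -52 + 1456 = 1404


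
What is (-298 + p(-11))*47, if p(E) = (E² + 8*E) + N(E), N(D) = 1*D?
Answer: -12972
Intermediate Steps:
N(D) = D
p(E) = E² + 9*E (p(E) = (E² + 8*E) + E = E² + 9*E)
(-298 + p(-11))*47 = (-298 - 11*(9 - 11))*47 = (-298 - 11*(-2))*47 = (-298 + 22)*47 = -276*47 = -12972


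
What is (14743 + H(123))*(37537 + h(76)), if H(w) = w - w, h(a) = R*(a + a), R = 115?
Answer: 811115631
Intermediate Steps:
h(a) = 230*a (h(a) = 115*(a + a) = 115*(2*a) = 230*a)
H(w) = 0
(14743 + H(123))*(37537 + h(76)) = (14743 + 0)*(37537 + 230*76) = 14743*(37537 + 17480) = 14743*55017 = 811115631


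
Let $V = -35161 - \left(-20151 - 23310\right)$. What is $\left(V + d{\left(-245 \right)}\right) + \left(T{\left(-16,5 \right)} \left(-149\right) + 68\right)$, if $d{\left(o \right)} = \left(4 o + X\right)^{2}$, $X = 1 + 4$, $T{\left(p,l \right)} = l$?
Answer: $958248$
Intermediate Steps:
$X = 5$
$V = 8300$ ($V = -35161 - \left(-20151 - 23310\right) = -35161 - -43461 = -35161 + 43461 = 8300$)
$d{\left(o \right)} = \left(5 + 4 o\right)^{2}$ ($d{\left(o \right)} = \left(4 o + 5\right)^{2} = \left(5 + 4 o\right)^{2}$)
$\left(V + d{\left(-245 \right)}\right) + \left(T{\left(-16,5 \right)} \left(-149\right) + 68\right) = \left(8300 + \left(5 + 4 \left(-245\right)\right)^{2}\right) + \left(5 \left(-149\right) + 68\right) = \left(8300 + \left(5 - 980\right)^{2}\right) + \left(-745 + 68\right) = \left(8300 + \left(-975\right)^{2}\right) - 677 = \left(8300 + 950625\right) - 677 = 958925 - 677 = 958248$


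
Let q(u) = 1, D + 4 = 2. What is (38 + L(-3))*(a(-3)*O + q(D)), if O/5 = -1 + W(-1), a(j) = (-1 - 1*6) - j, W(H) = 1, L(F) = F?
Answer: 35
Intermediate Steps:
D = -2 (D = -4 + 2 = -2)
a(j) = -7 - j (a(j) = (-1 - 6) - j = -7 - j)
O = 0 (O = 5*(-1 + 1) = 5*0 = 0)
(38 + L(-3))*(a(-3)*O + q(D)) = (38 - 3)*((-7 - 1*(-3))*0 + 1) = 35*((-7 + 3)*0 + 1) = 35*(-4*0 + 1) = 35*(0 + 1) = 35*1 = 35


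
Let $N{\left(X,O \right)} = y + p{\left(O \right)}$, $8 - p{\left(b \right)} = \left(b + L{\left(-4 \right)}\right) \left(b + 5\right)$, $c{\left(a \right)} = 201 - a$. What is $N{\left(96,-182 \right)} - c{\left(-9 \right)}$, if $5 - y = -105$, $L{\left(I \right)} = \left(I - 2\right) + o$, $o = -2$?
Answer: $-33722$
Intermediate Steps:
$L{\left(I \right)} = -4 + I$ ($L{\left(I \right)} = \left(I - 2\right) - 2 = \left(-2 + I\right) - 2 = -4 + I$)
$p{\left(b \right)} = 8 - \left(-8 + b\right) \left(5 + b\right)$ ($p{\left(b \right)} = 8 - \left(b - 8\right) \left(b + 5\right) = 8 - \left(b - 8\right) \left(5 + b\right) = 8 - \left(-8 + b\right) \left(5 + b\right)$)
$y = 110$ ($y = 5 - -105 = 5 + 105 = 110$)
$N{\left(X,O \right)} = 158 - O^{2} + 3 O$ ($N{\left(X,O \right)} = 110 + \left(48 - O^{2} + 3 O\right) = 158 - O^{2} + 3 O$)
$N{\left(96,-182 \right)} - c{\left(-9 \right)} = \left(158 - \left(-182\right)^{2} + 3 \left(-182\right)\right) - \left(201 - -9\right) = \left(158 - 33124 - 546\right) - \left(201 + 9\right) = \left(158 - 33124 - 546\right) - 210 = -33512 - 210 = -33722$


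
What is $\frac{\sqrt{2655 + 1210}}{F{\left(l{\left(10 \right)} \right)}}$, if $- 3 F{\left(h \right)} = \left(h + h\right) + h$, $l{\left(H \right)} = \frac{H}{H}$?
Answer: $- \sqrt{3865} \approx -62.169$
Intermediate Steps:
$l{\left(H \right)} = 1$
$F{\left(h \right)} = - h$ ($F{\left(h \right)} = - \frac{\left(h + h\right) + h}{3} = - \frac{2 h + h}{3} = - \frac{3 h}{3} = - h$)
$\frac{\sqrt{2655 + 1210}}{F{\left(l{\left(10 \right)} \right)}} = \frac{\sqrt{2655 + 1210}}{\left(-1\right) 1} = \frac{\sqrt{3865}}{-1} = \sqrt{3865} \left(-1\right) = - \sqrt{3865}$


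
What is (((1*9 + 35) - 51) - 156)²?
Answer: 26569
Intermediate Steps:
(((1*9 + 35) - 51) - 156)² = (((9 + 35) - 51) - 156)² = ((44 - 51) - 156)² = (-7 - 156)² = (-163)² = 26569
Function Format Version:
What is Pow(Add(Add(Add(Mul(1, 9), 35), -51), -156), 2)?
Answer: 26569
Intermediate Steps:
Pow(Add(Add(Add(Mul(1, 9), 35), -51), -156), 2) = Pow(Add(Add(Add(9, 35), -51), -156), 2) = Pow(Add(Add(44, -51), -156), 2) = Pow(Add(-7, -156), 2) = Pow(-163, 2) = 26569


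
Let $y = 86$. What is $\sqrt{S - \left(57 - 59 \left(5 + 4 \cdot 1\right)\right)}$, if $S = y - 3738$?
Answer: $i \sqrt{3178} \approx 56.374 i$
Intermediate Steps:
$S = -3652$ ($S = 86 - 3738 = -3652$)
$\sqrt{S - \left(57 - 59 \left(5 + 4 \cdot 1\right)\right)} = \sqrt{-3652 - \left(57 - 59 \left(5 + 4 \cdot 1\right)\right)} = \sqrt{-3652 - \left(57 - 59 \left(5 + 4\right)\right)} = \sqrt{-3652 + \left(-57 + 59 \cdot 9\right)} = \sqrt{-3652 + \left(-57 + 531\right)} = \sqrt{-3652 + 474} = \sqrt{-3178} = i \sqrt{3178}$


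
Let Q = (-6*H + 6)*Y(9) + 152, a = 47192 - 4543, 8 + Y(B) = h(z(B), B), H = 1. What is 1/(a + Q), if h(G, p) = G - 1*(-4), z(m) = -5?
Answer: 1/42801 ≈ 2.3364e-5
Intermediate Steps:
h(G, p) = 4 + G (h(G, p) = G + 4 = 4 + G)
Y(B) = -9 (Y(B) = -8 + (4 - 5) = -8 - 1 = -9)
a = 42649
Q = 152 (Q = (-6*1 + 6)*(-9) + 152 = (-6 + 6)*(-9) + 152 = 0*(-9) + 152 = 0 + 152 = 152)
1/(a + Q) = 1/(42649 + 152) = 1/42801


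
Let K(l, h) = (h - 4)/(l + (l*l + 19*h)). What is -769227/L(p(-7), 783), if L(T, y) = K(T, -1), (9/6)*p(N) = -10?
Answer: 43333121/15 ≈ 2.8889e+6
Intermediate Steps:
p(N) = -20/3 (p(N) = (2/3)*(-10) = -20/3)
K(l, h) = (-4 + h)/(l + l**2 + 19*h) (K(l, h) = (-4 + h)/(l + (l**2 + 19*h)) = (-4 + h)/(l + l**2 + 19*h))
L(T, y) = -5/(-19 + T + T**2) (L(T, y) = (-4 - 1)/(T + T**2 + 19*(-1)) = -5/(T + T**2 - 19) = -5/(-19 + T + T**2))
-769227/L(p(-7), 783) = -769227/((-5/(-19 - 20/3 + (-20/3)**2))) = -769227/((-5/(-19 - 20/3 + 400/9))) = -769227/((-5/169/9)) = -769227/((-5*9/169)) = -769227/(-45/169) = -769227*(-169/45) = 43333121/15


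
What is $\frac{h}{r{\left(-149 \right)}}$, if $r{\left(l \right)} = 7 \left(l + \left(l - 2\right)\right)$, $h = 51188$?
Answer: $- \frac{12797}{525} \approx -24.375$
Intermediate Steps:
$r{\left(l \right)} = -14 + 14 l$ ($r{\left(l \right)} = 7 \left(l + \left(l - 2\right)\right) = 7 \left(l + \left(-2 + l\right)\right) = 7 \left(-2 + 2 l\right) = -14 + 14 l$)
$\frac{h}{r{\left(-149 \right)}} = \frac{51188}{-14 + 14 \left(-149\right)} = \frac{51188}{-14 - 2086} = \frac{51188}{-2100} = 51188 \left(- \frac{1}{2100}\right) = - \frac{12797}{525}$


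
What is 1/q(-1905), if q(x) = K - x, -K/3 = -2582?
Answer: 1/9651 ≈ 0.00010362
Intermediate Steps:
K = 7746 (K = -3*(-2582) = 7746)
q(x) = 7746 - x
1/q(-1905) = 1/(7746 - 1*(-1905)) = 1/(7746 + 1905) = 1/9651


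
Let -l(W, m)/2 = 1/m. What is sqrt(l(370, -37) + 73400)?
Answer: sqrt(100484674)/37 ≈ 270.92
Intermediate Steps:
l(W, m) = -2/m
sqrt(l(370, -37) + 73400) = sqrt(-2/(-37) + 73400) = sqrt(-2*(-1/37) + 73400) = sqrt(2/37 + 73400) = sqrt(2715802/37) = sqrt(100484674)/37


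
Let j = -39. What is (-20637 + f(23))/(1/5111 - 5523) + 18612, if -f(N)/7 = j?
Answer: 131371146057/7057013 ≈ 18616.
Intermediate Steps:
f(N) = 273 (f(N) = -7*(-39) = 273)
(-20637 + f(23))/(1/5111 - 5523) + 18612 = (-20637 + 273)/(1/5111 - 5523) + 18612 = -20364/(1/5111 - 5523) + 18612 = -20364/(-28228052/5111) + 18612 = -20364*(-5111/28228052) + 18612 = 26020101/7057013 + 18612 = 131371146057/7057013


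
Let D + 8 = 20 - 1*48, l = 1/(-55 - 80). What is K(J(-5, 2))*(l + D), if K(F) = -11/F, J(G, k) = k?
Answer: 53471/270 ≈ 198.04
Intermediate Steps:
l = -1/135 (l = 1/(-135) = -1/135 ≈ -0.0074074)
D = -36 (D = -8 + (20 - 1*48) = -8 + (20 - 48) = -8 - 28 = -36)
K(J(-5, 2))*(l + D) = (-11/2)*(-1/135 - 36) = -11*½*(-4861/135) = -11/2*(-4861/135) = 53471/270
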